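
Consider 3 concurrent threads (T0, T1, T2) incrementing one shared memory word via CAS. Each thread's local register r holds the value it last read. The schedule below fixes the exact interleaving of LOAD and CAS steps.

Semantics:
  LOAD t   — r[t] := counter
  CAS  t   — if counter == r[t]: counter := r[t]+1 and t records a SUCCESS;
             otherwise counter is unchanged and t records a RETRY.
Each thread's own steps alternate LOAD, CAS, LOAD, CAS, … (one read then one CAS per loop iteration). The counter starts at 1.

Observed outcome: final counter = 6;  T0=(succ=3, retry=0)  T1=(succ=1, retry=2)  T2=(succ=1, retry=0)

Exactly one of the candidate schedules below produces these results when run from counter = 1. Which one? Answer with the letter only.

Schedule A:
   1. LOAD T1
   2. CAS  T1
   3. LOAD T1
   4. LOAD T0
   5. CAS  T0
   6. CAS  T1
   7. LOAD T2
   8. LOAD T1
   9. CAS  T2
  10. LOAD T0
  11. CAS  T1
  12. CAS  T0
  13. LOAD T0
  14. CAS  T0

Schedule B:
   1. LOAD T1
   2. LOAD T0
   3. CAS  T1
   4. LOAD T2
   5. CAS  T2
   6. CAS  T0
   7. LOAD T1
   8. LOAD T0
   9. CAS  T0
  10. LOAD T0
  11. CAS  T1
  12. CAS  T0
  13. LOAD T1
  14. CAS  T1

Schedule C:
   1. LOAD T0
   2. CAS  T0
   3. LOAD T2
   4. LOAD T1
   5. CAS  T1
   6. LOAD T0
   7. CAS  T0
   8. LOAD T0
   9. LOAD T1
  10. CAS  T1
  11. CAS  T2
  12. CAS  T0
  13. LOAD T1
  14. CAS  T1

A

Run A:
1. LOAD T1 → mem=1 r[T1]=1 [LOAD]
2. CAS T1 → mem=2 r[T1]=1 [OK]
3. LOAD T1 → mem=2 r[T1]=2 [LOAD]
4. LOAD T0 → mem=2 r[T0]=2 [LOAD]
5. CAS T0 → mem=3 r[T0]=2 [OK]
6. CAS T1 → mem=3 r[T1]=2 [RETRY]
7. LOAD T2 → mem=3 r[T2]=3 [LOAD]
8. LOAD T1 → mem=3 r[T1]=3 [LOAD]
9. CAS T2 → mem=4 r[T2]=3 [OK]
10. LOAD T0 → mem=4 r[T0]=4 [LOAD]
11. CAS T1 → mem=4 r[T1]=3 [RETRY]
12. CAS T0 → mem=5 r[T0]=4 [OK]
13. LOAD T0 → mem=5 r[T0]=5 [LOAD]
14. CAS T0 → mem=6 r[T0]=5 [OK]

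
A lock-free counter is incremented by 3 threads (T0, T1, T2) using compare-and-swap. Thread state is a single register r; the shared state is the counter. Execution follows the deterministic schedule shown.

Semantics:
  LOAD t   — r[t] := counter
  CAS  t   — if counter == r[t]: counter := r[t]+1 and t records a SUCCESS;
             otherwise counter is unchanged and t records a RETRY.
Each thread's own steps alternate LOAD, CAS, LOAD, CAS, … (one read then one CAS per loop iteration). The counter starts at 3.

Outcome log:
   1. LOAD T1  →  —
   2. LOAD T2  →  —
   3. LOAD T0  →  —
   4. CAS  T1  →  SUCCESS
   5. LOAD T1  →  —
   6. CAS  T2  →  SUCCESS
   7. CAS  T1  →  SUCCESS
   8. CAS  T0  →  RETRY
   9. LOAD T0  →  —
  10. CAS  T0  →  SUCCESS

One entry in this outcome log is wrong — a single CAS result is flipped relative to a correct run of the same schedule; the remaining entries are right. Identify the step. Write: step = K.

step = 6

Correct run:
step 1: T1 LOAD ⇒ load; ctr=3 reg=3
step 2: T2 LOAD ⇒ load; ctr=3 reg=3
step 3: T0 LOAD ⇒ load; ctr=3 reg=3
step 4: T1 CAS ⇒ ok; ctr=4 reg=3
step 5: T1 LOAD ⇒ load; ctr=4 reg=4
step 6: T2 CAS ⇒ retry; ctr=4 reg=3
step 7: T1 CAS ⇒ ok; ctr=5 reg=4
step 8: T0 CAS ⇒ retry; ctr=5 reg=3
step 9: T0 LOAD ⇒ load; ctr=5 reg=5
step 10: T0 CAS ⇒ ok; ctr=6 reg=5
Mismatch at 6.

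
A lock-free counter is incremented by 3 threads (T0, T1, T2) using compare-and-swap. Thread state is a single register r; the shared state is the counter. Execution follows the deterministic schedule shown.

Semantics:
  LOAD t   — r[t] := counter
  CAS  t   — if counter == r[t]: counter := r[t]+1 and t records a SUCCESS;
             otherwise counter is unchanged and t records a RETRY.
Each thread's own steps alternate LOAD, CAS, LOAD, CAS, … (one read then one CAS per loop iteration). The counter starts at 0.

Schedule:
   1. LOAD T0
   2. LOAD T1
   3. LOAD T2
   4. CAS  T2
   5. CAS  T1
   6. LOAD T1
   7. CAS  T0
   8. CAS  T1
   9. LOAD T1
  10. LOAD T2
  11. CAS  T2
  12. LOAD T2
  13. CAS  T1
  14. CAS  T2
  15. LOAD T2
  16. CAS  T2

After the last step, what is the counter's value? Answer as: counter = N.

counter = 5

1. LOAD T0 → mem=0 r[T0]=0 [LOAD]
2. LOAD T1 → mem=0 r[T1]=0 [LOAD]
3. LOAD T2 → mem=0 r[T2]=0 [LOAD]
4. CAS T2 → mem=1 r[T2]=0 [OK]
5. CAS T1 → mem=1 r[T1]=0 [RETRY]
6. LOAD T1 → mem=1 r[T1]=1 [LOAD]
7. CAS T0 → mem=1 r[T0]=0 [RETRY]
8. CAS T1 → mem=2 r[T1]=1 [OK]
9. LOAD T1 → mem=2 r[T1]=2 [LOAD]
10. LOAD T2 → mem=2 r[T2]=2 [LOAD]
11. CAS T2 → mem=3 r[T2]=2 [OK]
12. LOAD T2 → mem=3 r[T2]=3 [LOAD]
13. CAS T1 → mem=3 r[T1]=2 [RETRY]
14. CAS T2 → mem=4 r[T2]=3 [OK]
15. LOAD T2 → mem=4 r[T2]=4 [LOAD]
16. CAS T2 → mem=5 r[T2]=4 [OK]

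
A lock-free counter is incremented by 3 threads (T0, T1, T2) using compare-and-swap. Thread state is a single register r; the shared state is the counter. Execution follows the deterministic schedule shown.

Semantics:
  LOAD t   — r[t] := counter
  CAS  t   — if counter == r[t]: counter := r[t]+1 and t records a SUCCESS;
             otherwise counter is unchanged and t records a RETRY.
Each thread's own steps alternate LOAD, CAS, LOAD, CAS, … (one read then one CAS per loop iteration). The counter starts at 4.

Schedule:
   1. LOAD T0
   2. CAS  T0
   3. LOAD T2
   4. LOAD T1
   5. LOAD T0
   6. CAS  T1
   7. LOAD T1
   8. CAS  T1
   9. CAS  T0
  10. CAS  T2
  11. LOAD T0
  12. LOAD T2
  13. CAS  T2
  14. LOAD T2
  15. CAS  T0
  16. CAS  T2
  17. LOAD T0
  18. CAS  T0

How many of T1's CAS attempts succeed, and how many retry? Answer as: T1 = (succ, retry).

1. LOAD T0 → mem=4 r[T0]=4 [LOAD]
2. CAS T0 → mem=5 r[T0]=4 [OK]
3. LOAD T2 → mem=5 r[T2]=5 [LOAD]
4. LOAD T1 → mem=5 r[T1]=5 [LOAD]
5. LOAD T0 → mem=5 r[T0]=5 [LOAD]
6. CAS T1 → mem=6 r[T1]=5 [OK]
7. LOAD T1 → mem=6 r[T1]=6 [LOAD]
8. CAS T1 → mem=7 r[T1]=6 [OK]
9. CAS T0 → mem=7 r[T0]=5 [RETRY]
10. CAS T2 → mem=7 r[T2]=5 [RETRY]
11. LOAD T0 → mem=7 r[T0]=7 [LOAD]
12. LOAD T2 → mem=7 r[T2]=7 [LOAD]
13. CAS T2 → mem=8 r[T2]=7 [OK]
14. LOAD T2 → mem=8 r[T2]=8 [LOAD]
15. CAS T0 → mem=8 r[T0]=7 [RETRY]
16. CAS T2 → mem=9 r[T2]=8 [OK]
17. LOAD T0 → mem=9 r[T0]=9 [LOAD]
18. CAS T0 → mem=10 r[T0]=9 [OK]

T1 = (2, 0)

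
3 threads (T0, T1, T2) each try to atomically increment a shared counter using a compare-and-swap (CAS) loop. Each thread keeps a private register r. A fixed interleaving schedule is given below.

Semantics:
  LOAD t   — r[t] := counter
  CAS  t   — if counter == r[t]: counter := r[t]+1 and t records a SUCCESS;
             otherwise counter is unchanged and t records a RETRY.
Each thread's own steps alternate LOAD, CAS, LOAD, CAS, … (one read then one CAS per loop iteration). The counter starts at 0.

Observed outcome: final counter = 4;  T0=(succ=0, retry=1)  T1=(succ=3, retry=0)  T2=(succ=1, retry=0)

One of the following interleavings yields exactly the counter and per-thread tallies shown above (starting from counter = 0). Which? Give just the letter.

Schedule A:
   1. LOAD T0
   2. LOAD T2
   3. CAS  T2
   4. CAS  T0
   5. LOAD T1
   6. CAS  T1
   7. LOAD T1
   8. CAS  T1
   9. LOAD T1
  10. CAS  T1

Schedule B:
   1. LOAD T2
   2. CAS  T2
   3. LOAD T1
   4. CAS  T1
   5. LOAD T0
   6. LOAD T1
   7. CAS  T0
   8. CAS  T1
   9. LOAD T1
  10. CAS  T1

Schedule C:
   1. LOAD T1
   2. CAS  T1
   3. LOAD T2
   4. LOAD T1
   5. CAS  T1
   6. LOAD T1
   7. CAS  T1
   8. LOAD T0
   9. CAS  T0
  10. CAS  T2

Simulating candidate A:
[1] T0.load  rd  (counter 0, T0.r 0)
[2] T2.load  rd  (counter 0, T2.r 0)
[3] T2.cas  hit  (counter 1, T2.r 0)
[4] T0.cas  miss  (counter 1, T0.r 0)
[5] T1.load  rd  (counter 1, T1.r 1)
[6] T1.cas  hit  (counter 2, T1.r 1)
[7] T1.load  rd  (counter 2, T1.r 2)
[8] T1.cas  hit  (counter 3, T1.r 2)
[9] T1.load  rd  (counter 3, T1.r 3)
[10] T1.cas  hit  (counter 4, T1.r 3)

A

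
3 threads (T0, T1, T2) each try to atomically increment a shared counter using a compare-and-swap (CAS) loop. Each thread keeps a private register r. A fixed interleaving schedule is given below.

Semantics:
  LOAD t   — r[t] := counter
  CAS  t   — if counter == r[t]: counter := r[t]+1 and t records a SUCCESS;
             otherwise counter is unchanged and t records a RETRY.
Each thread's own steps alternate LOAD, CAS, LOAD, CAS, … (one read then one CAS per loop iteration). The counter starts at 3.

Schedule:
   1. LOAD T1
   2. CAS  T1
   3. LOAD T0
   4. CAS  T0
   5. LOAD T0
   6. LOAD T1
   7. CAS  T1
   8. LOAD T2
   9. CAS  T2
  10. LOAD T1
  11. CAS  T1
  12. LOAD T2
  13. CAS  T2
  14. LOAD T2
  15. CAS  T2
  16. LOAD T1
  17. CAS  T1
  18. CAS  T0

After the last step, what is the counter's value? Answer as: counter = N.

counter = 11

   1) LOAD T1:  M=3  r_T1=3
   2) CAS  T1:  M=4  r_T1=3 ✓
   3) LOAD T0:  M=4  r_T0=4
   4) CAS  T0:  M=5  r_T0=4 ✓
   5) LOAD T0:  M=5  r_T0=5
   6) LOAD T1:  M=5  r_T1=5
   7) CAS  T1:  M=6  r_T1=5 ✓
   8) LOAD T2:  M=6  r_T2=6
   9) CAS  T2:  M=7  r_T2=6 ✓
  10) LOAD T1:  M=7  r_T1=7
  11) CAS  T1:  M=8  r_T1=7 ✓
  12) LOAD T2:  M=8  r_T2=8
  13) CAS  T2:  M=9  r_T2=8 ✓
  14) LOAD T2:  M=9  r_T2=9
  15) CAS  T2:  M=10  r_T2=9 ✓
  16) LOAD T1:  M=10  r_T1=10
  17) CAS  T1:  M=11  r_T1=10 ✓
  18) CAS  T0:  M=11  r_T0=5 ✗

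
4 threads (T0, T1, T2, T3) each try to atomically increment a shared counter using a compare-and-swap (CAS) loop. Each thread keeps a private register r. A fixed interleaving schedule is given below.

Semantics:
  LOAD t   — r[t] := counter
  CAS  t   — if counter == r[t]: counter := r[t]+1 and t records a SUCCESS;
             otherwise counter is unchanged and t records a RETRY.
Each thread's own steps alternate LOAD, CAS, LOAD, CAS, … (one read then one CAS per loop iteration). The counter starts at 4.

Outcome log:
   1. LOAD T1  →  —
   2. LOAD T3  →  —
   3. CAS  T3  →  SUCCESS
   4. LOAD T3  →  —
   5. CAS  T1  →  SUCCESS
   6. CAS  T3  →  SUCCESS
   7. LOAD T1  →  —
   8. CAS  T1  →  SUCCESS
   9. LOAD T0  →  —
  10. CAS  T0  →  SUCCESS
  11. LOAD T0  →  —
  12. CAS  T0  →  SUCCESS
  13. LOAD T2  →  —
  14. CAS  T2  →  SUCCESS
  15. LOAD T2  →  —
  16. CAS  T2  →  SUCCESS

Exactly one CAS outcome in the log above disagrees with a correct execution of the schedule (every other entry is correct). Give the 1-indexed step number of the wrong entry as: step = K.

Correct run:
   1) LOAD T1:  M=4  r_T1=4
   2) LOAD T3:  M=4  r_T3=4
   3) CAS  T3:  M=5  r_T3=4 ✓
   4) LOAD T3:  M=5  r_T3=5
   5) CAS  T1:  M=5  r_T1=4 ✗
   6) CAS  T3:  M=6  r_T3=5 ✓
   7) LOAD T1:  M=6  r_T1=6
   8) CAS  T1:  M=7  r_T1=6 ✓
   9) LOAD T0:  M=7  r_T0=7
  10) CAS  T0:  M=8  r_T0=7 ✓
  11) LOAD T0:  M=8  r_T0=8
  12) CAS  T0:  M=9  r_T0=8 ✓
  13) LOAD T2:  M=9  r_T2=9
  14) CAS  T2:  M=10  r_T2=9 ✓
  15) LOAD T2:  M=10  r_T2=10
  16) CAS  T2:  M=11  r_T2=10 ✓
Log disagrees first at step 5.

step = 5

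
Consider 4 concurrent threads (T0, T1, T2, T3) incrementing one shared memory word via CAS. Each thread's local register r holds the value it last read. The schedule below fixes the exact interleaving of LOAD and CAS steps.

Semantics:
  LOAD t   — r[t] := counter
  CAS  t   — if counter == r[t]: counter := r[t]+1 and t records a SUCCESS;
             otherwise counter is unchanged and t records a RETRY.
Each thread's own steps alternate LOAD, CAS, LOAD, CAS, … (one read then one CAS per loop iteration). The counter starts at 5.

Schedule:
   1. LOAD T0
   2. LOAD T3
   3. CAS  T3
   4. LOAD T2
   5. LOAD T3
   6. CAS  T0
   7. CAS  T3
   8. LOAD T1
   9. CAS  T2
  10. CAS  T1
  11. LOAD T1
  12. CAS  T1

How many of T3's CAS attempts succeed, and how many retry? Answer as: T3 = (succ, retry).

   1) LOAD T0:  M=5  r_T0=5
   2) LOAD T3:  M=5  r_T3=5
   3) CAS  T3:  M=6  r_T3=5 ✓
   4) LOAD T2:  M=6  r_T2=6
   5) LOAD T3:  M=6  r_T3=6
   6) CAS  T0:  M=6  r_T0=5 ✗
   7) CAS  T3:  M=7  r_T3=6 ✓
   8) LOAD T1:  M=7  r_T1=7
   9) CAS  T2:  M=7  r_T2=6 ✗
  10) CAS  T1:  M=8  r_T1=7 ✓
  11) LOAD T1:  M=8  r_T1=8
  12) CAS  T1:  M=9  r_T1=8 ✓

T3 = (2, 0)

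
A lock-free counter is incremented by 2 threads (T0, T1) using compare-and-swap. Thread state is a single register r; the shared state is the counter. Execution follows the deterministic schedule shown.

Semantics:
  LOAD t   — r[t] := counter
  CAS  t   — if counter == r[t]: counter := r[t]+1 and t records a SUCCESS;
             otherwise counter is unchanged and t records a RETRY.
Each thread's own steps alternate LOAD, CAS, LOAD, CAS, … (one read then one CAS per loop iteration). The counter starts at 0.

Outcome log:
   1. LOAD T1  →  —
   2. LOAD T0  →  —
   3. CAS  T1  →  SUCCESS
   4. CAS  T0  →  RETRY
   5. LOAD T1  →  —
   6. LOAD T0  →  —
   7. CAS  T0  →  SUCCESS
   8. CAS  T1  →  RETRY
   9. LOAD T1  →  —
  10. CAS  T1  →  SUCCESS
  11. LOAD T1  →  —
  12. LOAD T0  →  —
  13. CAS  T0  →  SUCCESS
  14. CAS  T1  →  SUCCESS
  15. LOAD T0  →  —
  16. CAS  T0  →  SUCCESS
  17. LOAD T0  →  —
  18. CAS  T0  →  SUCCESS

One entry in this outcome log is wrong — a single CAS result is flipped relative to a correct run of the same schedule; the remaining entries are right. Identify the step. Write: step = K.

step = 14

Correct run:
1. LOAD T1 → mem=0 r[T1]=0 [LOAD]
2. LOAD T0 → mem=0 r[T0]=0 [LOAD]
3. CAS T1 → mem=1 r[T1]=0 [OK]
4. CAS T0 → mem=1 r[T0]=0 [RETRY]
5. LOAD T1 → mem=1 r[T1]=1 [LOAD]
6. LOAD T0 → mem=1 r[T0]=1 [LOAD]
7. CAS T0 → mem=2 r[T0]=1 [OK]
8. CAS T1 → mem=2 r[T1]=1 [RETRY]
9. LOAD T1 → mem=2 r[T1]=2 [LOAD]
10. CAS T1 → mem=3 r[T1]=2 [OK]
11. LOAD T1 → mem=3 r[T1]=3 [LOAD]
12. LOAD T0 → mem=3 r[T0]=3 [LOAD]
13. CAS T0 → mem=4 r[T0]=3 [OK]
14. CAS T1 → mem=4 r[T1]=3 [RETRY]
15. LOAD T0 → mem=4 r[T0]=4 [LOAD]
16. CAS T0 → mem=5 r[T0]=4 [OK]
17. LOAD T0 → mem=5 r[T0]=5 [LOAD]
18. CAS T0 → mem=6 r[T0]=5 [OK]
Log disagrees first at step 14.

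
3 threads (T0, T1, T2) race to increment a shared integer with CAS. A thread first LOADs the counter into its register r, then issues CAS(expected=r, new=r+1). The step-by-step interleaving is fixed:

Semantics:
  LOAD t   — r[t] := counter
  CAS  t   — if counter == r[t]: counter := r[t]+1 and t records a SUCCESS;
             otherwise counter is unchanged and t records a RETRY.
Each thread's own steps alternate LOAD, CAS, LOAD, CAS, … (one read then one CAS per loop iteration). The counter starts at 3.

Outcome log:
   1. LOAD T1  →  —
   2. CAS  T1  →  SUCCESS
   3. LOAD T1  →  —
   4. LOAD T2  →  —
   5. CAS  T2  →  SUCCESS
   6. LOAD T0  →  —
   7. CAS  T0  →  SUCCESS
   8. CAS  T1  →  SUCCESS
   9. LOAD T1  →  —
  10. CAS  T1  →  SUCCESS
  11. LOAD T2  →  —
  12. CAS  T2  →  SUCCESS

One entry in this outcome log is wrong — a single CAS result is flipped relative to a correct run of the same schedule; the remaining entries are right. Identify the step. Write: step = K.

step = 8

Correct run:
[1] T1.load  rd  (counter 3, T1.r 3)
[2] T1.cas  hit  (counter 4, T1.r 3)
[3] T1.load  rd  (counter 4, T1.r 4)
[4] T2.load  rd  (counter 4, T2.r 4)
[5] T2.cas  hit  (counter 5, T2.r 4)
[6] T0.load  rd  (counter 5, T0.r 5)
[7] T0.cas  hit  (counter 6, T0.r 5)
[8] T1.cas  miss  (counter 6, T1.r 4)
[9] T1.load  rd  (counter 6, T1.r 6)
[10] T1.cas  hit  (counter 7, T1.r 6)
[11] T2.load  rd  (counter 7, T2.r 7)
[12] T2.cas  hit  (counter 8, T2.r 7)
Log disagrees first at step 8.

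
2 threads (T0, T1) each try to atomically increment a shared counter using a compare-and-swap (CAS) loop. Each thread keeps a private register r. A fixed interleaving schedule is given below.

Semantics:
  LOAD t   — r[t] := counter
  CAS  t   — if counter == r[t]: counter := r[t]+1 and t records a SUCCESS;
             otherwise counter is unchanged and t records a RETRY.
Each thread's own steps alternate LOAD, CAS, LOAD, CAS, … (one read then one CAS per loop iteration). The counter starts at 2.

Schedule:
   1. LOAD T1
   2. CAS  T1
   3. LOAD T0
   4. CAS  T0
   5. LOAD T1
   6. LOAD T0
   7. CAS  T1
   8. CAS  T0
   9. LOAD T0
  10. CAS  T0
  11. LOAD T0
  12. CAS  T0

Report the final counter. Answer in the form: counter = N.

1. LOAD T1 → mem=2 r[T1]=2 [LOAD]
2. CAS T1 → mem=3 r[T1]=2 [OK]
3. LOAD T0 → mem=3 r[T0]=3 [LOAD]
4. CAS T0 → mem=4 r[T0]=3 [OK]
5. LOAD T1 → mem=4 r[T1]=4 [LOAD]
6. LOAD T0 → mem=4 r[T0]=4 [LOAD]
7. CAS T1 → mem=5 r[T1]=4 [OK]
8. CAS T0 → mem=5 r[T0]=4 [RETRY]
9. LOAD T0 → mem=5 r[T0]=5 [LOAD]
10. CAS T0 → mem=6 r[T0]=5 [OK]
11. LOAD T0 → mem=6 r[T0]=6 [LOAD]
12. CAS T0 → mem=7 r[T0]=6 [OK]

counter = 7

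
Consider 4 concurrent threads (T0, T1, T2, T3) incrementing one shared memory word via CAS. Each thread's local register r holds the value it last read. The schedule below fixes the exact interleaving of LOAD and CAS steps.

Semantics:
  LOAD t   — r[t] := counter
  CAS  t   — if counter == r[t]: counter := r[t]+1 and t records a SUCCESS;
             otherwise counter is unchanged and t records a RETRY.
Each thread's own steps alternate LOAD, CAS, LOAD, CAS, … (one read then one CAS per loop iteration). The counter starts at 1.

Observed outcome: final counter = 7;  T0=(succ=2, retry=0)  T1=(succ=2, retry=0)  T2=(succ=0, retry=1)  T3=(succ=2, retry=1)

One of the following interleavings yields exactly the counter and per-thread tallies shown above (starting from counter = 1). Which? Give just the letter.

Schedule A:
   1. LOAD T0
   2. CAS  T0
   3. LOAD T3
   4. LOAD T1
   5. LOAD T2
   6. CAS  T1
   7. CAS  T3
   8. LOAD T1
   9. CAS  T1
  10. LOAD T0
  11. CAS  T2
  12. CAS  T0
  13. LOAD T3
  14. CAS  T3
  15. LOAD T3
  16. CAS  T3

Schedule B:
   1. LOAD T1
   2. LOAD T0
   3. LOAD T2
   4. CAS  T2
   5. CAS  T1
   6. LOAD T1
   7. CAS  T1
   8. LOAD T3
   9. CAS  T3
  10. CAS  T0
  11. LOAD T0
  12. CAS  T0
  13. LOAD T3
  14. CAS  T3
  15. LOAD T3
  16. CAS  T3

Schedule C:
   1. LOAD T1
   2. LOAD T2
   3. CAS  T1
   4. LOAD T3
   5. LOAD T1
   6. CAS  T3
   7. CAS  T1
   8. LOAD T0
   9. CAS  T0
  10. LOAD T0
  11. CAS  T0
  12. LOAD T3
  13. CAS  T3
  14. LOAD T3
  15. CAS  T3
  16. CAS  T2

Tracing schedule A:
[1] T0.load  rd  (counter 1, T0.r 1)
[2] T0.cas  hit  (counter 2, T0.r 1)
[3] T3.load  rd  (counter 2, T3.r 2)
[4] T1.load  rd  (counter 2, T1.r 2)
[5] T2.load  rd  (counter 2, T2.r 2)
[6] T1.cas  hit  (counter 3, T1.r 2)
[7] T3.cas  miss  (counter 3, T3.r 2)
[8] T1.load  rd  (counter 3, T1.r 3)
[9] T1.cas  hit  (counter 4, T1.r 3)
[10] T0.load  rd  (counter 4, T0.r 4)
[11] T2.cas  miss  (counter 4, T2.r 2)
[12] T0.cas  hit  (counter 5, T0.r 4)
[13] T3.load  rd  (counter 5, T3.r 5)
[14] T3.cas  hit  (counter 6, T3.r 5)
[15] T3.load  rd  (counter 6, T3.r 6)
[16] T3.cas  hit  (counter 7, T3.r 6)

A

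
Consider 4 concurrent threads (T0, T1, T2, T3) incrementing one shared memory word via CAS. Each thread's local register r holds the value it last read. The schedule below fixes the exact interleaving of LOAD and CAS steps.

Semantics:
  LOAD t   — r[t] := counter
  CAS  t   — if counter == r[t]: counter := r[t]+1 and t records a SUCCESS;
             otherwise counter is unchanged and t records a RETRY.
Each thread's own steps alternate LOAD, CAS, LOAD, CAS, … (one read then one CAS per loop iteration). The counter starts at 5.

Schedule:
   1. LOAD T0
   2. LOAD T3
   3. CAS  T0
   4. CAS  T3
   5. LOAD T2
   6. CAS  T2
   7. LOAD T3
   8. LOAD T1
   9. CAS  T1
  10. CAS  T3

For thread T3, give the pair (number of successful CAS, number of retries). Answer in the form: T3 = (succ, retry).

T3 = (0, 2)

   1) LOAD T0:  M=5  r_T0=5
   2) LOAD T3:  M=5  r_T3=5
   3) CAS  T0:  M=6  r_T0=5 ✓
   4) CAS  T3:  M=6  r_T3=5 ✗
   5) LOAD T2:  M=6  r_T2=6
   6) CAS  T2:  M=7  r_T2=6 ✓
   7) LOAD T3:  M=7  r_T3=7
   8) LOAD T1:  M=7  r_T1=7
   9) CAS  T1:  M=8  r_T1=7 ✓
  10) CAS  T3:  M=8  r_T3=7 ✗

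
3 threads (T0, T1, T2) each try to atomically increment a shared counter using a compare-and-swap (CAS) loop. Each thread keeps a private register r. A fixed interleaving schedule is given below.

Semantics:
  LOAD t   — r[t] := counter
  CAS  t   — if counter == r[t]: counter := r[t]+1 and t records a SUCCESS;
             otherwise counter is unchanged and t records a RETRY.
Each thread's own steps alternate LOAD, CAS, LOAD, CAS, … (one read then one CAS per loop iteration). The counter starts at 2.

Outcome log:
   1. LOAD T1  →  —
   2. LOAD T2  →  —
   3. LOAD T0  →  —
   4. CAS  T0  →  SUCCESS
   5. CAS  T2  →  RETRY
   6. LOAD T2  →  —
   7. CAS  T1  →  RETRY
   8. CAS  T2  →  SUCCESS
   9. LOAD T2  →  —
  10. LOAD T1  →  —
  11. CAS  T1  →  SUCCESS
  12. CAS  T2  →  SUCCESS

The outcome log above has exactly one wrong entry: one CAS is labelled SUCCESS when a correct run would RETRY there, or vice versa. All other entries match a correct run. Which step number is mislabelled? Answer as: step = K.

Reference trace:
step 1: T1 LOAD ⇒ load; ctr=2 reg=2
step 2: T2 LOAD ⇒ load; ctr=2 reg=2
step 3: T0 LOAD ⇒ load; ctr=2 reg=2
step 4: T0 CAS ⇒ ok; ctr=3 reg=2
step 5: T2 CAS ⇒ retry; ctr=3 reg=2
step 6: T2 LOAD ⇒ load; ctr=3 reg=3
step 7: T1 CAS ⇒ retry; ctr=3 reg=2
step 8: T2 CAS ⇒ ok; ctr=4 reg=3
step 9: T2 LOAD ⇒ load; ctr=4 reg=4
step 10: T1 LOAD ⇒ load; ctr=4 reg=4
step 11: T1 CAS ⇒ ok; ctr=5 reg=4
step 12: T2 CAS ⇒ retry; ctr=5 reg=4
Flip is step 12.

step = 12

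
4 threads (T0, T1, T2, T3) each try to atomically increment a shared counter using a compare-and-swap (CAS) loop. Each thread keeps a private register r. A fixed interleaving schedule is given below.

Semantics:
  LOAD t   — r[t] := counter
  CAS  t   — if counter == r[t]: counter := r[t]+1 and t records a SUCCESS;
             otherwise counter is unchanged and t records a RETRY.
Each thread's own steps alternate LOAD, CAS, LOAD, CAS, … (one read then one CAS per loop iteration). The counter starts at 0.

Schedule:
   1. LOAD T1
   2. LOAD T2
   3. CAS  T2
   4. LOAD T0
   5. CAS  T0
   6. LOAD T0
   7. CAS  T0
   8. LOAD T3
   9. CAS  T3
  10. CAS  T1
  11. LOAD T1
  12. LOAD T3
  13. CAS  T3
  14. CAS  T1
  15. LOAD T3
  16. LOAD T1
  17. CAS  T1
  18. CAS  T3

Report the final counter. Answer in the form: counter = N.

1. LOAD T1 → mem=0 r[T1]=0 [LOAD]
2. LOAD T2 → mem=0 r[T2]=0 [LOAD]
3. CAS T2 → mem=1 r[T2]=0 [OK]
4. LOAD T0 → mem=1 r[T0]=1 [LOAD]
5. CAS T0 → mem=2 r[T0]=1 [OK]
6. LOAD T0 → mem=2 r[T0]=2 [LOAD]
7. CAS T0 → mem=3 r[T0]=2 [OK]
8. LOAD T3 → mem=3 r[T3]=3 [LOAD]
9. CAS T3 → mem=4 r[T3]=3 [OK]
10. CAS T1 → mem=4 r[T1]=0 [RETRY]
11. LOAD T1 → mem=4 r[T1]=4 [LOAD]
12. LOAD T3 → mem=4 r[T3]=4 [LOAD]
13. CAS T3 → mem=5 r[T3]=4 [OK]
14. CAS T1 → mem=5 r[T1]=4 [RETRY]
15. LOAD T3 → mem=5 r[T3]=5 [LOAD]
16. LOAD T1 → mem=5 r[T1]=5 [LOAD]
17. CAS T1 → mem=6 r[T1]=5 [OK]
18. CAS T3 → mem=6 r[T3]=5 [RETRY]

counter = 6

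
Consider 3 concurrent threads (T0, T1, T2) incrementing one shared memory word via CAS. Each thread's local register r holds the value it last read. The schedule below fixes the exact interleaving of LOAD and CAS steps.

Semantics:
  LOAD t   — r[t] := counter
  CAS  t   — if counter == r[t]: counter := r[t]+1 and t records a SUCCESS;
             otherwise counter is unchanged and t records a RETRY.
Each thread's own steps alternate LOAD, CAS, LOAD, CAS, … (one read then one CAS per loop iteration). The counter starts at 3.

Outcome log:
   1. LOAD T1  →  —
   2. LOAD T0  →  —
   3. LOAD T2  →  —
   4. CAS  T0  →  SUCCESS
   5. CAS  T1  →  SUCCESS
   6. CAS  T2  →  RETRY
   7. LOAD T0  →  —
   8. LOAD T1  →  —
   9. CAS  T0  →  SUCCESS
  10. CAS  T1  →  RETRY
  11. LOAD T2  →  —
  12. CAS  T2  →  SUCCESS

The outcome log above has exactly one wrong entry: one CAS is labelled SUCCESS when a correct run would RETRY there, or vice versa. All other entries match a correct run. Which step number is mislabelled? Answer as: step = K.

step = 5

Re-executing:
step 1: T1 LOAD ⇒ load; ctr=3 reg=3
step 2: T0 LOAD ⇒ load; ctr=3 reg=3
step 3: T2 LOAD ⇒ load; ctr=3 reg=3
step 4: T0 CAS ⇒ ok; ctr=4 reg=3
step 5: T1 CAS ⇒ retry; ctr=4 reg=3
step 6: T2 CAS ⇒ retry; ctr=4 reg=3
step 7: T0 LOAD ⇒ load; ctr=4 reg=4
step 8: T1 LOAD ⇒ load; ctr=4 reg=4
step 9: T0 CAS ⇒ ok; ctr=5 reg=4
step 10: T1 CAS ⇒ retry; ctr=5 reg=4
step 11: T2 LOAD ⇒ load; ctr=5 reg=5
step 12: T2 CAS ⇒ ok; ctr=6 reg=5
Flip is step 5.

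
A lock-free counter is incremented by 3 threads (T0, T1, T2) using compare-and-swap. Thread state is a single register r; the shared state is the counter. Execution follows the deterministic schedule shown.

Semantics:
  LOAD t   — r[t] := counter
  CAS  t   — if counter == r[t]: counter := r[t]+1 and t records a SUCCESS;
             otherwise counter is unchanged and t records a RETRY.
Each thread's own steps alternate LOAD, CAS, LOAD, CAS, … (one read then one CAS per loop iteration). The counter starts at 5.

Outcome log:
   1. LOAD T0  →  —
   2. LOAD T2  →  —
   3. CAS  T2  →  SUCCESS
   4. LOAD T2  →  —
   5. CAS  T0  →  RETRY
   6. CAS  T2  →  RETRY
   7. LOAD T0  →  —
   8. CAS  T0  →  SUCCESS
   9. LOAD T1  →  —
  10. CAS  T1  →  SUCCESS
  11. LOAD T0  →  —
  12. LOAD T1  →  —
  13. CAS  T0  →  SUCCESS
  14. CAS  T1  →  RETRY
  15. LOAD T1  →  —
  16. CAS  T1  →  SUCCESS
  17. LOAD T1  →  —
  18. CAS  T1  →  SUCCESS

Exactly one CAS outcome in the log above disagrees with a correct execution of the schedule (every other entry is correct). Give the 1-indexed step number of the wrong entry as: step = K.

step = 6

Correct run:
#1 T0 reads 5
#2 T2 reads 5
#3 T2 CAS(5→6) writes; counter now 6
#4 T2 reads 6
#5 T0 CAS(5→6) fails; counter now 6
#6 T2 CAS(6→7) writes; counter now 7
#7 T0 reads 7
#8 T0 CAS(7→8) writes; counter now 8
#9 T1 reads 8
#10 T1 CAS(8→9) writes; counter now 9
#11 T0 reads 9
#12 T1 reads 9
#13 T0 CAS(9→10) writes; counter now 10
#14 T1 CAS(9→10) fails; counter now 10
#15 T1 reads 10
#16 T1 CAS(10→11) writes; counter now 11
#17 T1 reads 11
#18 T1 CAS(11→12) writes; counter now 12
Log disagrees first at step 6.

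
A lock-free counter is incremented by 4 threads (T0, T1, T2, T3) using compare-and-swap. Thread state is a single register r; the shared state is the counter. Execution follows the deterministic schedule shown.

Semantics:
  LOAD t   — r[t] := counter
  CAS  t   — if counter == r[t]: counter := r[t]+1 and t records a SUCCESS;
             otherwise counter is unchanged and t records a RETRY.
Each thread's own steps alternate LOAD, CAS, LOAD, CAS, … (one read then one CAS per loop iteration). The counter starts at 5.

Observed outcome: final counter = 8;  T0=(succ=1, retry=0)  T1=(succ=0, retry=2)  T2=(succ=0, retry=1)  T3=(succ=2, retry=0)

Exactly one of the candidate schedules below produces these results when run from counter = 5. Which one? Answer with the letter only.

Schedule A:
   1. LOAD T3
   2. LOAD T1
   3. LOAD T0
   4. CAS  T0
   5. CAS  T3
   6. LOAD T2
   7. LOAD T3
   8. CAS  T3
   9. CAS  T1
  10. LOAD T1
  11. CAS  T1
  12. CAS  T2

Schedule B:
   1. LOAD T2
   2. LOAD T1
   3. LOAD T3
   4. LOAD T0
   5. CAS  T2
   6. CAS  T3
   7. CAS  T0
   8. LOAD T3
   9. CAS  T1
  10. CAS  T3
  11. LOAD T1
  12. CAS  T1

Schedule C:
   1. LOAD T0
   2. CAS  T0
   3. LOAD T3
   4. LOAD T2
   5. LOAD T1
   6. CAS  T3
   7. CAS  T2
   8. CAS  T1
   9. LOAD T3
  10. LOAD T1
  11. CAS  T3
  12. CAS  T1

Tracing schedule C:
   1) LOAD T0:  M=5  r_T0=5
   2) CAS  T0:  M=6  r_T0=5 ✓
   3) LOAD T3:  M=6  r_T3=6
   4) LOAD T2:  M=6  r_T2=6
   5) LOAD T1:  M=6  r_T1=6
   6) CAS  T3:  M=7  r_T3=6 ✓
   7) CAS  T2:  M=7  r_T2=6 ✗
   8) CAS  T1:  M=7  r_T1=6 ✗
   9) LOAD T3:  M=7  r_T3=7
  10) LOAD T1:  M=7  r_T1=7
  11) CAS  T3:  M=8  r_T3=7 ✓
  12) CAS  T1:  M=8  r_T1=7 ✗

C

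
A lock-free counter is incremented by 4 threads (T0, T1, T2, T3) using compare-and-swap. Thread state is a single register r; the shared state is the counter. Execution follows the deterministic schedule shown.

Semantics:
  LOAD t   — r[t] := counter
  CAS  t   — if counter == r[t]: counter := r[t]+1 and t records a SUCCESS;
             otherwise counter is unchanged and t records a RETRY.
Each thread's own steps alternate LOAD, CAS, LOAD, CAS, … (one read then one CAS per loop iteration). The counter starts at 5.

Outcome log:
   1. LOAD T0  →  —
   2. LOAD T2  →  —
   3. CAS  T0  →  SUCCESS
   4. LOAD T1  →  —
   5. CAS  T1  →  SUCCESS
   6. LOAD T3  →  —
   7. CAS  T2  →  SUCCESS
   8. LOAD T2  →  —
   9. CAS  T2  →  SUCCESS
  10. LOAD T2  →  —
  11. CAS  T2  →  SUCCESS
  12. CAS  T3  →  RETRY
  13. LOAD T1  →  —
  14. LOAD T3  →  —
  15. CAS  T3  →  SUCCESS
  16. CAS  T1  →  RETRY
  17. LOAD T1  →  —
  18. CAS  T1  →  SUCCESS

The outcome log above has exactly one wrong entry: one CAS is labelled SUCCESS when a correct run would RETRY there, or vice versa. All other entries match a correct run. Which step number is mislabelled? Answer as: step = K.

Re-executing:
[1] T0.load  rd  (counter 5, T0.r 5)
[2] T2.load  rd  (counter 5, T2.r 5)
[3] T0.cas  hit  (counter 6, T0.r 5)
[4] T1.load  rd  (counter 6, T1.r 6)
[5] T1.cas  hit  (counter 7, T1.r 6)
[6] T3.load  rd  (counter 7, T3.r 7)
[7] T2.cas  miss  (counter 7, T2.r 5)
[8] T2.load  rd  (counter 7, T2.r 7)
[9] T2.cas  hit  (counter 8, T2.r 7)
[10] T2.load  rd  (counter 8, T2.r 8)
[11] T2.cas  hit  (counter 9, T2.r 8)
[12] T3.cas  miss  (counter 9, T3.r 7)
[13] T1.load  rd  (counter 9, T1.r 9)
[14] T3.load  rd  (counter 9, T3.r 9)
[15] T3.cas  hit  (counter 10, T3.r 9)
[16] T1.cas  miss  (counter 10, T1.r 9)
[17] T1.load  rd  (counter 10, T1.r 10)
[18] T1.cas  hit  (counter 11, T1.r 10)
Mismatch at 7.

step = 7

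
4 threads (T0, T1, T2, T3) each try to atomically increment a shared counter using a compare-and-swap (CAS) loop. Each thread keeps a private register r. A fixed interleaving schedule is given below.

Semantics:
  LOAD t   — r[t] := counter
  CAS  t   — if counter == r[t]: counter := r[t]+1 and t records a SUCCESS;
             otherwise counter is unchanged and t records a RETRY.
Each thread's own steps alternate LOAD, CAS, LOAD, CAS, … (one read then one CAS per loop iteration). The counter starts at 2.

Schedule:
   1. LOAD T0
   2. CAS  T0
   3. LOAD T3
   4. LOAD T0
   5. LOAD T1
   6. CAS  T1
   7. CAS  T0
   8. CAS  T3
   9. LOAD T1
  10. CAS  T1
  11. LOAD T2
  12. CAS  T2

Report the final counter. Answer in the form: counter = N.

step 1: T0 LOAD ⇒ load; ctr=2 reg=2
step 2: T0 CAS ⇒ ok; ctr=3 reg=2
step 3: T3 LOAD ⇒ load; ctr=3 reg=3
step 4: T0 LOAD ⇒ load; ctr=3 reg=3
step 5: T1 LOAD ⇒ load; ctr=3 reg=3
step 6: T1 CAS ⇒ ok; ctr=4 reg=3
step 7: T0 CAS ⇒ retry; ctr=4 reg=3
step 8: T3 CAS ⇒ retry; ctr=4 reg=3
step 9: T1 LOAD ⇒ load; ctr=4 reg=4
step 10: T1 CAS ⇒ ok; ctr=5 reg=4
step 11: T2 LOAD ⇒ load; ctr=5 reg=5
step 12: T2 CAS ⇒ ok; ctr=6 reg=5

counter = 6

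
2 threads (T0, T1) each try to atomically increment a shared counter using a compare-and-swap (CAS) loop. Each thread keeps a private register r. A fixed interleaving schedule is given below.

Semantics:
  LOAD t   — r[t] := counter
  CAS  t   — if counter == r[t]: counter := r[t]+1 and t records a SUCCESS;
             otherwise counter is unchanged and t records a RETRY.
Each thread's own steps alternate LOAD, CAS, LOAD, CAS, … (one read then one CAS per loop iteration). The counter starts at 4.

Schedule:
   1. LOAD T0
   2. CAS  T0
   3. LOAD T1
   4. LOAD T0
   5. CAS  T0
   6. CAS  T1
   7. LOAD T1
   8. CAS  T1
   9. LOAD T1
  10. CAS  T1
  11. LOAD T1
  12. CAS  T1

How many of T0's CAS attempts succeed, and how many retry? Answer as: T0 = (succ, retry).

step 1: T0 LOAD ⇒ load; ctr=4 reg=4
step 2: T0 CAS ⇒ ok; ctr=5 reg=4
step 3: T1 LOAD ⇒ load; ctr=5 reg=5
step 4: T0 LOAD ⇒ load; ctr=5 reg=5
step 5: T0 CAS ⇒ ok; ctr=6 reg=5
step 6: T1 CAS ⇒ retry; ctr=6 reg=5
step 7: T1 LOAD ⇒ load; ctr=6 reg=6
step 8: T1 CAS ⇒ ok; ctr=7 reg=6
step 9: T1 LOAD ⇒ load; ctr=7 reg=7
step 10: T1 CAS ⇒ ok; ctr=8 reg=7
step 11: T1 LOAD ⇒ load; ctr=8 reg=8
step 12: T1 CAS ⇒ ok; ctr=9 reg=8

T0 = (2, 0)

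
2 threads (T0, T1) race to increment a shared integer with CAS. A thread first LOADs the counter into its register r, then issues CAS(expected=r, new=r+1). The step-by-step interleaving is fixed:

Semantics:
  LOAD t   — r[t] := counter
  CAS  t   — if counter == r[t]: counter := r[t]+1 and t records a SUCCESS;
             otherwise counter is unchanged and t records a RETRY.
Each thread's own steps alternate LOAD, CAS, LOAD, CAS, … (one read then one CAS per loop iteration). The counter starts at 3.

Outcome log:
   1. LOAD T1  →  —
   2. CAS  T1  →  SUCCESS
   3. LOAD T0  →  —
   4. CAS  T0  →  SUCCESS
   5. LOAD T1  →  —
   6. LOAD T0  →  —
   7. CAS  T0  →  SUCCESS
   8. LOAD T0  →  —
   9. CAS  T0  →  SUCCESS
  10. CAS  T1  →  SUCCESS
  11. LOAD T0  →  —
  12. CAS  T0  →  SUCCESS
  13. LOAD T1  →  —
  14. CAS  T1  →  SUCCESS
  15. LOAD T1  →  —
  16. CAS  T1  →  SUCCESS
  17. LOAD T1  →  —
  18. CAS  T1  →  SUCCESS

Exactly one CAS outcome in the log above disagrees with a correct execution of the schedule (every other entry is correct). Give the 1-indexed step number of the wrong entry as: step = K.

Reference trace:
T1 LOAD — after: cnt=3, r=3 — load
T1 CAS — after: cnt=4, r=3 — ok
T0 LOAD — after: cnt=4, r=4 — load
T0 CAS — after: cnt=5, r=4 — ok
T1 LOAD — after: cnt=5, r=5 — load
T0 LOAD — after: cnt=5, r=5 — load
T0 CAS — after: cnt=6, r=5 — ok
T0 LOAD — after: cnt=6, r=6 — load
T0 CAS — after: cnt=7, r=6 — ok
T1 CAS — after: cnt=7, r=5 — retry
T0 LOAD — after: cnt=7, r=7 — load
T0 CAS — after: cnt=8, r=7 — ok
T1 LOAD — after: cnt=8, r=8 — load
T1 CAS — after: cnt=9, r=8 — ok
T1 LOAD — after: cnt=9, r=9 — load
T1 CAS — after: cnt=10, r=9 — ok
T1 LOAD — after: cnt=10, r=10 — load
T1 CAS — after: cnt=11, r=10 — ok
Flip is step 10.

step = 10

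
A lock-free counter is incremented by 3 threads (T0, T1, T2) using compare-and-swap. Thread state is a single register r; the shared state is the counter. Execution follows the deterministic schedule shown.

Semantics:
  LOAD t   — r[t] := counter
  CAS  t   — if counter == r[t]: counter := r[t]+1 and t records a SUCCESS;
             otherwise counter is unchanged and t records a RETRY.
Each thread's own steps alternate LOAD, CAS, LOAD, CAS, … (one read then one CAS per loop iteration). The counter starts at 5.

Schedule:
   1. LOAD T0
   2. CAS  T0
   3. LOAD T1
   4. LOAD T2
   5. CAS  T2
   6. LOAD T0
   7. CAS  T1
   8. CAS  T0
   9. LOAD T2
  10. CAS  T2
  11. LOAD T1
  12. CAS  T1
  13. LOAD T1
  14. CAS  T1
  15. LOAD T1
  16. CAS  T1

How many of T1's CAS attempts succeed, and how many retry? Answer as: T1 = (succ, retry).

1. LOAD T0 → mem=5 r[T0]=5 [LOAD]
2. CAS T0 → mem=6 r[T0]=5 [OK]
3. LOAD T1 → mem=6 r[T1]=6 [LOAD]
4. LOAD T2 → mem=6 r[T2]=6 [LOAD]
5. CAS T2 → mem=7 r[T2]=6 [OK]
6. LOAD T0 → mem=7 r[T0]=7 [LOAD]
7. CAS T1 → mem=7 r[T1]=6 [RETRY]
8. CAS T0 → mem=8 r[T0]=7 [OK]
9. LOAD T2 → mem=8 r[T2]=8 [LOAD]
10. CAS T2 → mem=9 r[T2]=8 [OK]
11. LOAD T1 → mem=9 r[T1]=9 [LOAD]
12. CAS T1 → mem=10 r[T1]=9 [OK]
13. LOAD T1 → mem=10 r[T1]=10 [LOAD]
14. CAS T1 → mem=11 r[T1]=10 [OK]
15. LOAD T1 → mem=11 r[T1]=11 [LOAD]
16. CAS T1 → mem=12 r[T1]=11 [OK]

T1 = (3, 1)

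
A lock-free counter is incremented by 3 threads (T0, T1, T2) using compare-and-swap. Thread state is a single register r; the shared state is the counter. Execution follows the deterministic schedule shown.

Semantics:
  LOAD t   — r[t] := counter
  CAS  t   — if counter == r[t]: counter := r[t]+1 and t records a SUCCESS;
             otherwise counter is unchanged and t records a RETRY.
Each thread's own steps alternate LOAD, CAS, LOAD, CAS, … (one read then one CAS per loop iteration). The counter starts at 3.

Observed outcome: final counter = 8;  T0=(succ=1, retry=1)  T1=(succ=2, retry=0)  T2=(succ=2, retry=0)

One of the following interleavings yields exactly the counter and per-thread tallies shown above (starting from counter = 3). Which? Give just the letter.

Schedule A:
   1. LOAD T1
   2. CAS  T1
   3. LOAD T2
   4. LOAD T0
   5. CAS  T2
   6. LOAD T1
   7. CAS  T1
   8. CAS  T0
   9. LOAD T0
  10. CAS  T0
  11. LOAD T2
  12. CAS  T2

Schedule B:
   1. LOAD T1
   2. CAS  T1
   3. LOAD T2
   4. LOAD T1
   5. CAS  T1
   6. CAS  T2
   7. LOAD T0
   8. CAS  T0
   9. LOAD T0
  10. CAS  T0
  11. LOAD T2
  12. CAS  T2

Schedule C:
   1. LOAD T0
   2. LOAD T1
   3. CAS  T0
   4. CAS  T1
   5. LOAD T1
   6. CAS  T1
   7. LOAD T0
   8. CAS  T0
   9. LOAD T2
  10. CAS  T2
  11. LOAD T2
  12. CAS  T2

A

Simulating candidate A:
1. LOAD T1 → mem=3 r[T1]=3 [LOAD]
2. CAS T1 → mem=4 r[T1]=3 [OK]
3. LOAD T2 → mem=4 r[T2]=4 [LOAD]
4. LOAD T0 → mem=4 r[T0]=4 [LOAD]
5. CAS T2 → mem=5 r[T2]=4 [OK]
6. LOAD T1 → mem=5 r[T1]=5 [LOAD]
7. CAS T1 → mem=6 r[T1]=5 [OK]
8. CAS T0 → mem=6 r[T0]=4 [RETRY]
9. LOAD T0 → mem=6 r[T0]=6 [LOAD]
10. CAS T0 → mem=7 r[T0]=6 [OK]
11. LOAD T2 → mem=7 r[T2]=7 [LOAD]
12. CAS T2 → mem=8 r[T2]=7 [OK]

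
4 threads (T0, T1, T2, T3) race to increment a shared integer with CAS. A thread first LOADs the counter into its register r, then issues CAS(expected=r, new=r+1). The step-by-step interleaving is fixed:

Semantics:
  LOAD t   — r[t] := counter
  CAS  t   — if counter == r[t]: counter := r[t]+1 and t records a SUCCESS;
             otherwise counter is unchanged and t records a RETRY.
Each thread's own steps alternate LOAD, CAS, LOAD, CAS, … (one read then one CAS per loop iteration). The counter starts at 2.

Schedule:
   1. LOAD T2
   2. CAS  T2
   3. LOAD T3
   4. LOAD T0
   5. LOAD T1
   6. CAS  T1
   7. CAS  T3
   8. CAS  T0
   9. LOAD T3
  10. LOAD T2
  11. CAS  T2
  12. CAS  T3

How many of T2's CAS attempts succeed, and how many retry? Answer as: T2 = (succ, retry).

T2 = (2, 0)

[1] T2.load  rd  (counter 2, T2.r 2)
[2] T2.cas  hit  (counter 3, T2.r 2)
[3] T3.load  rd  (counter 3, T3.r 3)
[4] T0.load  rd  (counter 3, T0.r 3)
[5] T1.load  rd  (counter 3, T1.r 3)
[6] T1.cas  hit  (counter 4, T1.r 3)
[7] T3.cas  miss  (counter 4, T3.r 3)
[8] T0.cas  miss  (counter 4, T0.r 3)
[9] T3.load  rd  (counter 4, T3.r 4)
[10] T2.load  rd  (counter 4, T2.r 4)
[11] T2.cas  hit  (counter 5, T2.r 4)
[12] T3.cas  miss  (counter 5, T3.r 4)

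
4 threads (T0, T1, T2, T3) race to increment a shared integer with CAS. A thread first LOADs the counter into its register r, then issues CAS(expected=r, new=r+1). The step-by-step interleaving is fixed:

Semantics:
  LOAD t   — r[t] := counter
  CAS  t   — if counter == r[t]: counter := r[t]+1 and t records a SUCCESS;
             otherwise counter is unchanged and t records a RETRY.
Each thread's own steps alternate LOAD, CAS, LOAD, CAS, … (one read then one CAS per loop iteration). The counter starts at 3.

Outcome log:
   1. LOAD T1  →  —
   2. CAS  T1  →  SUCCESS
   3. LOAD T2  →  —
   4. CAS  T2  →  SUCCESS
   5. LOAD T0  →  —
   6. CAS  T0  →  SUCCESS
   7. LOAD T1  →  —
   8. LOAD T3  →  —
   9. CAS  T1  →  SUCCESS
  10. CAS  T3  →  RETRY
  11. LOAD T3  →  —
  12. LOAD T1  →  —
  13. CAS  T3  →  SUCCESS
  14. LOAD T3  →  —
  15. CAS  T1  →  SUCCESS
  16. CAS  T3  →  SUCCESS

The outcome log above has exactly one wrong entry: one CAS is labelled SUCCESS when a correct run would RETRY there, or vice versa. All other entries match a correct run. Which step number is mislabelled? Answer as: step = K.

step = 15

Re-executing:
   1) LOAD T1:  M=3  r_T1=3
   2) CAS  T1:  M=4  r_T1=3 ✓
   3) LOAD T2:  M=4  r_T2=4
   4) CAS  T2:  M=5  r_T2=4 ✓
   5) LOAD T0:  M=5  r_T0=5
   6) CAS  T0:  M=6  r_T0=5 ✓
   7) LOAD T1:  M=6  r_T1=6
   8) LOAD T3:  M=6  r_T3=6
   9) CAS  T1:  M=7  r_T1=6 ✓
  10) CAS  T3:  M=7  r_T3=6 ✗
  11) LOAD T3:  M=7  r_T3=7
  12) LOAD T1:  M=7  r_T1=7
  13) CAS  T3:  M=8  r_T3=7 ✓
  14) LOAD T3:  M=8  r_T3=8
  15) CAS  T1:  M=8  r_T1=7 ✗
  16) CAS  T3:  M=9  r_T3=8 ✓
Log disagrees first at step 15.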